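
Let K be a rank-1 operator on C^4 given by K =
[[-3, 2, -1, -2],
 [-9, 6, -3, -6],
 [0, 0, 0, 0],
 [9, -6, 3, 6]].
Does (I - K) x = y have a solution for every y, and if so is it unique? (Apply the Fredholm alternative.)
(I - K) is invertible (det(I - K) = -8 ≠ 0), so for every y in C^4 the equation (I - K) x = y has a unique solution.

K has rank 1, so it is an outer product K = u v^T: every row of K is a multiple of one row vector. Reading off the entries, u = (1, 3, 0, -3) and v = (-3, 2, -1, -2) (row i of K equals u_i·v^T). A rank-one matrix u v^T satisfies K u = u (v·u) and kills the (3)-dimensional subspace v^⊥, so its characteristic polynomial is lambda^3 (lambda - v·u) with v·u = tr K = 9. Hence the eigenvalues of I - K are 1 (multiplicity 3) and 1 - (9) = -8, so det(I - K) = -8. (Direct check: I - K =
[[4, -2, 1, 2],
 [9, -5, 3, 6],
 [0, 0, 1, 0],
 [-9, 6, -3, -5]]
has determinant -8.) The finite-dimensional Fredholm alternative says: either (I - K) is invertible, or ker(I - K) ≠ {0} and then range(I - K) = ker((I - K)^*)^⊥, with dim ker(I - K) = dim ker((I - K)^*). Since det(I - K) ≠ 0, 1 is not an eigenvalue of K and ker(I - K) = {0}, so we are in the first case: for every y there is a unique x = (I - K)^(-1) y. Explicitly, by the Sherman–Morrison formula, (I - u v^T)^(-1) = I + u v^T/(1 - v·u), i.e. (I - K)^(-1) = I + K/(-8).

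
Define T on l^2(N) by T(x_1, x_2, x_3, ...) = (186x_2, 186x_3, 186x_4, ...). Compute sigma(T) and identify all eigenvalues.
sigma(T) = closed disk {z in C : |z| ≤ 186}; sigma_p(T) = open disk {z in C : |z| < 186}

Note T = 186·V where V is the unit left shift (V x)_k = x_{k+1}; so sigma(T) = 186·sigma(V) and ||T|| = 186||V||. ||T x||^2 = 34596sum_{k≥2} |x_k|^2 ≤ 34596||x||^2, with equality on {x : x_1 = 0}, so ||T|| = 186. For any lambda with |lambda| < 186, set r = lambda/186 (|r| < 1); the vector x = (1, r, r^2, ...) is in l^2 and satisfies T x = 186(r, r^2, ...) = lambda x, so lambda is an eigenvalue. On the boundary |lambda| = 186 the geometric series diverges, so no l^2 eigenvector exists, but these lambda lie in the approximate point spectrum. Hence sigma(T) is the closed disk of radius 186 and sigma_p(T) is the open disk.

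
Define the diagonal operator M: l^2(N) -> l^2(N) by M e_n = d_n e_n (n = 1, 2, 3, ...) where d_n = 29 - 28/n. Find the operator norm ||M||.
||M|| = 29

For a diagonal operator on l^2 with entries d_n, ||M|| = sup_n |d_n|. Here d_1 = 1, d_2 = 15, ..., and d_n = 29 - 28/n increases monotonically toward 29. All terms lie in [1, 29), so |d_n| = d_n and the supremum is the limit 29, which is not attained by any individual d_n. Hence ||M|| = 29.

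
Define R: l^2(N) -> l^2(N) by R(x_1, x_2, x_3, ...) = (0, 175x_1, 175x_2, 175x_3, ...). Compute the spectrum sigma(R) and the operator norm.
sigma(R) = closed disk {z in C : |z| ≤ 175}; ||R|| = 175

Note R = 175·U where U is the unit right shift (U x)_k = x_{k-1} (with x_0 := 0); so ||R|| = 175||U|| and sigma(R) = 175·sigma(U). ||R x||^2 = sum_{k≥1} |175x_k|^2 = 30625||x||^2, so ||R|| = 175 and sigma(R) ⊂ {|z| ≤ 175}. For any |lambda| < 175, the equation (R - lambda I) x = 0 forces x_1 = 0, then 175x_k = lambda x_{k+1} ⇒ x = 0, so R has no eigenvalues. But (R - lambda I) is not surjective for |lambda| < 175: solving (R - lambda I) x = e_1 would require x_n proportional to (lambda/175)^(-n), which is not in l^2. So every |lambda| < 175 lies in the residual spectrum. The boundary |lambda| = 175 is in the approximate point spectrum (the spectrum is closed). Hence sigma(R) is the closed disk of radius 175.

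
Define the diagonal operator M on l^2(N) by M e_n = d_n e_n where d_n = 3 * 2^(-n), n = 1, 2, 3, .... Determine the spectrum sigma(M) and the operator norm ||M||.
sigma(M) = {3 * 2^(-n) : n ≥ 1} ∪ {0}; ||M|| = 3/2

A bounded diagonal operator on l^2 with diagonal entries d_n has spectrum equal to the closure of {d_n : n ≥ 1}: every d_n is an eigenvalue (with eigenvector e_n), so {d_n} ⊂ sigma(M); the spectrum is closed, so its closure is too; and for lambda not in the closure, (M - lambda I) has bounded inverse (the diagonal entries 1/(d_n - lambda) are bounded). For our sequence d_n = 3 * 2^(-n), n = 1, 2, 3, ...:
  - {d_n} = {3 * 2^(-n) : n ≥ 1}; the only limit point is 0
  - closure = {3 * 2^(-n) : n ≥ 1} ∪ {0}
For the norm: a diagonal operator has ||M|| = sup_n |d_n|. Here d_n = 3 * 2^(-n) is positive and decreasing, so sup_n |d_n| = d_1 = 3/2. So ||M|| = 3/2.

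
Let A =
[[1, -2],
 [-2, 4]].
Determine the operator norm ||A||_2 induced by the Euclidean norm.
||A||_2 = 5 (= sqrt(largest eigenvalue of A^T A))

||A||_2 = sigma_max(A) = sqrt(lambda_max(A^T A)). Form the symmetric matrix M = A^T A =
[[5, -10],
 [-10, 20]].
Its characteristic polynomial (trace, determinant of M give the coefficients) is
  p(λ) = det(λ I - M) = λ^2 - 25λ.
For λ^2 - 25λ the discriminant is 625. It is a perfect square (25^2), so the roots are rational: λ = (25 ± 25)/2 = 25, 0.
So the eigenvalues of A^T A are ≈ 0, 25 (all ≥ 0, as they must be for A^T A). The largest is λ_max = 25, hence ||A||_2 = sqrt(λ_max) = 5.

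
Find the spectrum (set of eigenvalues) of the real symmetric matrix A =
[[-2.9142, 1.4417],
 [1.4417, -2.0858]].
sigma(A) ≈ {-4, -1}

A is real symmetric, so its spectrum consists of real eigenvalues. Expanding the characteristic polynomial of the displayed matrix gives
  det(λ I - A) = p(λ) = λ^2 + (5)λ + (4).
Solving p(λ) = 0 yields eigenvalues ≈ -4, -1. (A is shown rounded to 4 decimals, so these recover the underlying integer eigenvalues to within that precision.)
Verification: the trace of A = -5 equals the sum of eigenvalues -5, and det(A) ≈ 3.9999 matches the eigenvalue product 4.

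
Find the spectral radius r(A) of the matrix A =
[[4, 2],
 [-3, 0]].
r(A) = sqrt(6) ≈ 2.4495

The eigenvalues of A are the roots of its characteristic polynomial. With M = A (coefficients from the trace and determinant):
  p(λ) = det(λ I - M) = λ^2 - 4λ + 6.
For λ^2 - 4λ + 6 the discriminant is -8. It is negative, so the roots are the complex-conjugate pair λ = 2 ± (sqrt(8)/2) i ≈ 2 ± 1.4142i. For a conjugate pair the product of the roots equals the constant term, so |λ|^2 = 6 and |λ| = sqrt(6) ≈ 2.4495.
Thus the eigenvalues (to 4 decimals) are 2 ± 1.4142i (modulus 2.4495). The spectral radius is the largest modulus: r(A) = sqrt(6) ≈ 2.4495. (Cross-check: r(A) ≤ ||A||_2 ≈ 5.2631; equality holds whenever A is normal, though it can also hold for some non-normal A.)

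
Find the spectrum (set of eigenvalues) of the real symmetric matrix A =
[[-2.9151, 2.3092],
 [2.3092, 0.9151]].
sigma(A) ≈ {-4, 2}

A is real symmetric, so its spectrum consists of real eigenvalues. Expanding the characteristic polynomial of the displayed matrix gives
  det(λ I - A) = p(λ) = λ^2 + (2)λ + (-8).
Solving p(λ) = 0 yields eigenvalues ≈ -4, 2. (A is shown rounded to 4 decimals, so these recover the underlying integer eigenvalues to within that precision.)
Verification: the trace of A = -2 equals the sum of eigenvalues -2, and det(A) ≈ -8.0000 matches the eigenvalue product -8.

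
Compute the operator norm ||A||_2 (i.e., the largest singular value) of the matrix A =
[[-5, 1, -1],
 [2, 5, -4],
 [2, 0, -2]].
||A||_2 ≈ 7.0037 (= sqrt(largest eigenvalue of A^T A))

||A||_2 = sigma_max(A) = sqrt(lambda_max(A^T A)). Form the symmetric matrix M = A^T A =
[[33, 5, -7],
 [5, 26, -21],
 [-7, -21, 21]].
Its characteristic polynomial (trace, sum of principal 2x2 minors, determinant of M give the coefficients) is
  p(λ) = det(λ I - M) = λ^3 - 80λ^2 + 1582λ - 3136.
No integer candidate from the rational root theorem (±divisors of 3136) is a root, so the roots are irrational. The cubic discriminant is Δ = 636195616 > 0, so there are three distinct real roots. p(2) = -284 and p(3) = 917 have opposite signs, so a root lies in (2, 3); Newton's method refines it to λ ≈ 2.2259. p(28) = 392 and p(29) = -149 have opposite signs, so a root lies in (28, 29); Newton's method refines it to λ ≈ 28.7225. p(49) = -49 and p(50) = 964 have opposite signs, so a root lies in (49, 50); Newton's method refines it to λ ≈ 49.0517. Check (Vieta): the three roots sum to 80, matching tr M = 80.
So the eigenvalues of A^T A are ≈ 2.2259, 28.7225, 49.0517 (all ≥ 0, as they must be for A^T A). The largest is λ_max ≈ 49.0517, hence ||A||_2 = sqrt(λ_max) ≈ 7.0037.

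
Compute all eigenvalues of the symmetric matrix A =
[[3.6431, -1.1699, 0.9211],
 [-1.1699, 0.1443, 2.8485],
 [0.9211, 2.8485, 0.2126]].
sigma(A) ≈ {-3, 3, 4}

A is real symmetric, so its spectrum consists of real eigenvalues. Expanding the characteristic polynomial of the displayed matrix gives
  det(λ I - A) = p(λ) = λ^3 + (-4)λ^2 + (-9)λ + (36).
Solving p(λ) = 0 yields eigenvalues ≈ -3, 3, 4. (A is shown rounded to 4 decimals, so these recover the underlying integer eigenvalues to within that precision.)
Verification: the trace of A = 4 equals the sum of eigenvalues 4, and det(A) ≈ -36.0006 matches the eigenvalue product -36.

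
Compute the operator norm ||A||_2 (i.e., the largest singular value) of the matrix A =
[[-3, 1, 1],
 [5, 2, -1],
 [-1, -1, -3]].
||A||_2 ≈ 6.146 (= sqrt(largest eigenvalue of A^T A))

||A||_2 = sigma_max(A) = sqrt(lambda_max(A^T A)). Form the symmetric matrix M = A^T A =
[[35, 8, -5],
 [8, 6, 2],
 [-5, 2, 11]].
Its characteristic polynomial (trace, sum of principal 2x2 minors, determinant of M give the coefficients) is
  p(λ) = det(λ I - M) = λ^3 - 52λ^2 + 568λ - 1156.
No integer candidate from the rational root theorem (±divisors of 1156) is a root, so the roots are irrational. The cubic discriminant is Δ = 67706192 > 0, so there are three distinct real roots. p(2) = -220 and p(3) = 107 have opposite signs, so a root lies in (2, 3); Newton's method refines it to λ ≈ 2.6416. p(11) = 131 and p(12) = -100 have opposite signs, so a root lies in (11, 12); Newton's method refines it to λ ≈ 11.5854. p(37) = -675 and p(38) = 212 have opposite signs, so a root lies in (37, 38); Newton's method refines it to λ ≈ 37.773. Check (Vieta): the three roots sum to 52, matching tr M = 52.
So the eigenvalues of A^T A are ≈ 2.6416, 11.5854, 37.773 (all ≥ 0, as they must be for A^T A). The largest is λ_max ≈ 37.773, hence ||A||_2 = sqrt(λ_max) ≈ 6.146.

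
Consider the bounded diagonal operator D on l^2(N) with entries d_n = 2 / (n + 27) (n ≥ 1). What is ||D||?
||D|| = 1/14 (attained at n = 1)

For D diagonal, ||D|| = sup_n |d_n| = sup_n 2/(n + 27). This is positive and strictly decreasing in n, so the supremum is attained at n = 1: d_1 = 2/(1 + 27) = 1/14. Hence ||D|| = 1/14.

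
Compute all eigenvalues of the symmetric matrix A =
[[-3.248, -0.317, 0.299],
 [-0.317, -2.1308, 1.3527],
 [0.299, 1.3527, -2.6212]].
sigma(A) ≈ {-4, -3, -1}

A is real symmetric, so its spectrum consists of real eigenvalues. Expanding the characteristic polynomial of the displayed matrix gives
  det(λ I - A) = p(λ) = λ^3 + (8)λ^2 + (19)λ + (12).
Solving p(λ) = 0 yields eigenvalues ≈ -4, -3, -1. (A is shown rounded to 4 decimals, so these recover the underlying integer eigenvalues to within that precision.)
Verification: the trace of A = -8 equals the sum of eigenvalues -8, and det(A) ≈ -12.0002 matches the eigenvalue product -12.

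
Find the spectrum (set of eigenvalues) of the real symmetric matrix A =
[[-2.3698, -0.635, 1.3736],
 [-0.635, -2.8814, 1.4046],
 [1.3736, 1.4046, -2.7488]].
sigma(A) ≈ {-5, -2, -1}

A is real symmetric, so its spectrum consists of real eigenvalues. Expanding the characteristic polynomial of the displayed matrix gives
  det(λ I - A) = p(λ) = λ^3 + (8)λ^2 + (17)λ + (10).
Solving p(λ) = 0 yields eigenvalues ≈ -5, -2, -1. (A is shown rounded to 4 decimals, so these recover the underlying integer eigenvalues to within that precision.)
Verification: the trace of A = -8 equals the sum of eigenvalues -8, and det(A) ≈ -9.9997 matches the eigenvalue product -10.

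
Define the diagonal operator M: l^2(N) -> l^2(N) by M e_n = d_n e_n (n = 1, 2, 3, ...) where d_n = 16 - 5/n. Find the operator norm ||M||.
||M|| = 16

For a diagonal operator on l^2 with entries d_n, ||M|| = sup_n |d_n|. Here d_1 = 11, d_2 = 27/2, ..., and d_n = 16 - 5/n increases monotonically toward 16. All terms lie in [11, 16), so |d_n| = d_n and the supremum is the limit 16, which is not attained by any individual d_n. Hence ||M|| = 16.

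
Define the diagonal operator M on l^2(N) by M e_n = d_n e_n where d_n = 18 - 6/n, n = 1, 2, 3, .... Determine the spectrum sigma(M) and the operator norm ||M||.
sigma(M) = {18 - 6/n : n ≥ 1} ∪ {18}; ||M|| = 18

A bounded diagonal operator on l^2 with diagonal entries d_n has spectrum equal to the closure of {d_n : n ≥ 1}: every d_n is an eigenvalue (with eigenvector e_n), so {d_n} ⊂ sigma(M); the spectrum is closed, so its closure is too; and for lambda not in the closure, (M - lambda I) has bounded inverse (the diagonal entries 1/(d_n - lambda) are bounded). For our sequence d_n = 18 - 6/n, n = 1, 2, 3, ...:
  - {d_n} = {18 - 6/n : n ≥ 1}; the only limit point is 18
  - closure = {18 - 6/n : n ≥ 1} ∪ {18}
For the norm: a diagonal operator has ||M|| = sup_n |d_n|. Here d_n = 18 - 6/n increases monotonically from d_1 = 12 toward 18, with all terms in [12, 18); so sup_n |d_n| = 18 (the supremum is the limit, not attained). So ||M|| = 18.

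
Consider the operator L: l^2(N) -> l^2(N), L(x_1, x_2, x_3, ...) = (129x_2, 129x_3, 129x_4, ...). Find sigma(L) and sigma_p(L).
sigma(L) = closed disk {z in C : |z| ≤ 129}; sigma_p(L) = open disk {z in C : |z| < 129}

Note L = 129·V where V is the unit left shift (V x)_k = x_{k+1}; so sigma(L) = 129·sigma(V) and ||L|| = 129||V||. ||L x||^2 = 16641sum_{k≥2} |x_k|^2 ≤ 16641||x||^2, with equality on {x : x_1 = 0}, so ||L|| = 129. For any lambda with |lambda| < 129, set r = lambda/129 (|r| < 1); the vector x = (1, r, r^2, ...) is in l^2 and satisfies L x = 129(r, r^2, ...) = lambda x, so lambda is an eigenvalue. On the boundary |lambda| = 129 the geometric series diverges, so no l^2 eigenvector exists, but these lambda lie in the approximate point spectrum. Hence sigma(L) is the closed disk of radius 129 and sigma_p(L) is the open disk.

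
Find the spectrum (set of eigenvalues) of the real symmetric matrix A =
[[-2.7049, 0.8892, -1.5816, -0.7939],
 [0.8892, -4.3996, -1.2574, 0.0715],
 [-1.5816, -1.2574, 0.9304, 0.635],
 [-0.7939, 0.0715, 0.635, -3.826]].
sigma(A) ≈ {-5, -4, -3, 2}

A is real symmetric, so its spectrum consists of real eigenvalues. Expanding the characteristic polynomial of the displayed matrix gives
  det(λ I - A) = p(λ) = λ^4 + (10)λ^3 + (23)λ^2 + (-33.9987)λ + (-120).
Solving p(λ) = 0 yields eigenvalues ≈ -5, -4, -3, 2. (A is shown rounded to 4 decimals, so these recover the underlying integer eigenvalues to within that precision.)
Verification: the trace of A = -10 equals the sum of eigenvalues -10, and det(A) ≈ -120.0005 matches the eigenvalue product -120.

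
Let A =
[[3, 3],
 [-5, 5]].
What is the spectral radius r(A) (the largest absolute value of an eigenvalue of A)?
r(A) = sqrt(30) ≈ 5.4772

The eigenvalues of A are the roots of its characteristic polynomial. With M = A (coefficients from the trace and determinant):
  p(λ) = det(λ I - M) = λ^2 - 8λ + 30.
For λ^2 - 8λ + 30 the discriminant is -56. It is negative, so the roots are the complex-conjugate pair λ = 4 ± (sqrt(56)/2) i ≈ 4 ± 3.7417i. For a conjugate pair the product of the roots equals the constant term, so |λ|^2 = 30 and |λ| = sqrt(30) ≈ 5.4772.
Thus the eigenvalues (to 4 decimals) are 4 ± 3.7417i (modulus 5.4772). The spectral radius is the largest modulus: r(A) = sqrt(30) ≈ 5.4772. (Cross-check: r(A) ≤ ||A||_2 ≈ 7.0711; equality holds whenever A is normal, though it can also hold for some non-normal A.)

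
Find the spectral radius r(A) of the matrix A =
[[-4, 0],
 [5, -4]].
r(A) = 4

The eigenvalues of A are the roots of its characteristic polynomial. With M = A (coefficients from the trace and determinant):
  p(λ) = det(λ I - M) = λ^2 + 8λ + 16.
For λ^2 + 8λ + 16 the discriminant is 0. It is a perfect square (0^2), so the roots are rational: λ = (-8 ± 0)/2 = -4, -4.
Thus the eigenvalues (to 4 decimals) are -4 (modulus 4). The spectral radius is the largest modulus: r(A) = 4. (Cross-check: r(A) ≤ ||A||_2 ≈ 7.217; equality holds whenever A is normal, though it can also hold for some non-normal A.)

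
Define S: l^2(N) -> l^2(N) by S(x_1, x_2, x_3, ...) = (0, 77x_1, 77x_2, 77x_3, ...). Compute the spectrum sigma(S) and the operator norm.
sigma(S) = closed disk {z in C : |z| ≤ 77}; ||S|| = 77

Note S = 77·U where U is the unit right shift (U x)_k = x_{k-1} (with x_0 := 0); so ||S|| = 77||U|| and sigma(S) = 77·sigma(U). ||S x||^2 = sum_{k≥1} |77x_k|^2 = 5929||x||^2, so ||S|| = 77 and sigma(S) ⊂ {|z| ≤ 77}. For any |lambda| < 77, the equation (S - lambda I) x = 0 forces x_1 = 0, then 77x_k = lambda x_{k+1} ⇒ x = 0, so S has no eigenvalues. But (S - lambda I) is not surjective for |lambda| < 77: solving (S - lambda I) x = e_1 would require x_n proportional to (lambda/77)^(-n), which is not in l^2. So every |lambda| < 77 lies in the residual spectrum. The boundary |lambda| = 77 is in the approximate point spectrum (the spectrum is closed). Hence sigma(S) is the closed disk of radius 77.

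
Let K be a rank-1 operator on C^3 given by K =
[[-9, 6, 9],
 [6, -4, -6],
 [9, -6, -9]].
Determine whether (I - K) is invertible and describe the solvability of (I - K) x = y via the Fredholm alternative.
(I - K) is invertible (det(I - K) = 23 ≠ 0), so for every y in C^3 the equation (I - K) x = y has a unique solution.

K has rank 1, so it is an outer product K = u v^T: every row of K is a multiple of one row vector. Reading off the entries, u = (3, -2, -3) and v = (-3, 2, 3) (row i of K equals u_i·v^T). A rank-one matrix u v^T satisfies K u = u (v·u) and kills the (2)-dimensional subspace v^⊥, so its characteristic polynomial is lambda^2 (lambda - v·u) with v·u = tr K = -22. Hence the eigenvalues of I - K are 1 (multiplicity 2) and 1 - (-22) = 23, so det(I - K) = 23. (Direct check: I - K =
[[10, -6, -9],
 [-6, 5, 6],
 [-9, 6, 10]]
has determinant 23.) The finite-dimensional Fredholm alternative says: either (I - K) is invertible, or ker(I - K) ≠ {0} and then range(I - K) = ker((I - K)^*)^⊥, with dim ker(I - K) = dim ker((I - K)^*). Since det(I - K) ≠ 0, 1 is not an eigenvalue of K and ker(I - K) = {0}, so we are in the first case: for every y there is a unique x = (I - K)^(-1) y. Explicitly, by the Sherman–Morrison formula, (I - u v^T)^(-1) = I + u v^T/(1 - v·u), i.e. (I - K)^(-1) = I + K/(23).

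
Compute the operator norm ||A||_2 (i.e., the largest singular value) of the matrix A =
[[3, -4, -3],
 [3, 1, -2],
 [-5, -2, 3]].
||A||_2 ≈ 8.021 (= sqrt(largest eigenvalue of A^T A))

||A||_2 = sigma_max(A) = sqrt(lambda_max(A^T A)). Form the symmetric matrix M = A^T A =
[[43, 1, -30],
 [1, 21, 4],
 [-30, 4, 22]].
Its characteristic polynomial (trace, sum of principal 2x2 minors, determinant of M give the coefficients) is
  p(λ) = det(λ I - M) = λ^3 - 86λ^2 + 1394λ - 16.
No integer candidate from the rational root theorem (±divisors of 16) is a root, so the roots are irrational. The cubic discriminant is Δ = 3530501616 > 0, so there are three distinct real roots. p(0) = -16 and p(1) = 1293 have opposite signs, so a root lies in (0, 1); Newton's method refines it to λ ≈ 0.0115. p(21) = 593 and p(22) = -324 have opposite signs, so a root lies in (21, 22); Newton's method refines it to λ ≈ 21.652. p(64) = -912 and p(65) = 1869 have opposite signs, so a root lies in (64, 65); Newton's method refines it to λ ≈ 64.3366. Check (Vieta): the three roots sum to 86, matching tr M = 86.
So the eigenvalues of A^T A are ≈ 0.0115, 21.652, 64.3366 (all ≥ 0, as they must be for A^T A). The largest is λ_max ≈ 64.3366, hence ||A||_2 = sqrt(λ_max) ≈ 8.021.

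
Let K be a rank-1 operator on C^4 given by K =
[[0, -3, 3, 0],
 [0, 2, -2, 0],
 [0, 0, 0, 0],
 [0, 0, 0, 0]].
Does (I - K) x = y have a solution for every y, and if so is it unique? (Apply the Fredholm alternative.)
(I - K) is invertible (det(I - K) = -1 ≠ 0), so for every y in C^4 the equation (I - K) x = y has a unique solution.

K has rank 1, so it is an outer product K = u v^T: every row of K is a multiple of one row vector. Reading off the entries, u = (-3, 2, 0, 0) and v = (0, 1, -1, 0) (row i of K equals u_i·v^T). A rank-one matrix u v^T satisfies K u = u (v·u) and kills the (3)-dimensional subspace v^⊥, so its characteristic polynomial is lambda^3 (lambda - v·u) with v·u = tr K = 2. Hence the eigenvalues of I - K are 1 (multiplicity 3) and 1 - (2) = -1, so det(I - K) = -1. (Direct check: I - K =
[[1, 3, -3, 0],
 [0, -1, 2, 0],
 [0, 0, 1, 0],
 [0, 0, 0, 1]]
has determinant -1.) The finite-dimensional Fredholm alternative says: either (I - K) is invertible, or ker(I - K) ≠ {0} and then range(I - K) = ker((I - K)^*)^⊥, with dim ker(I - K) = dim ker((I - K)^*). Since det(I - K) ≠ 0, 1 is not an eigenvalue of K and ker(I - K) = {0}, so we are in the first case: for every y there is a unique x = (I - K)^(-1) y. Explicitly, by the Sherman–Morrison formula, (I - u v^T)^(-1) = I + u v^T/(1 - v·u), i.e. (I - K)^(-1) = I - K.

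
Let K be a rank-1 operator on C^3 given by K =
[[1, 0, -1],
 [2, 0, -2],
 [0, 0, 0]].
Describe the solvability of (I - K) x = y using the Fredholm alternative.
(I - K) is singular (det(I - K) = 0, i.e. 1 ∈ sigma(K)). (I - K) x = y is solvable iff y ⊥ ker((I - K)^*) = span{(1, 0, -1)}, i.e. iff y_1 - y_3 = 0. When solvable, the solutions are x = y + c·(1, 2, 0), c arbitrary (ker(I - K) = span{(1, 2, 0)}, dimension 1).

K has rank 1, so it is an outer product K = u v^T: every row of K is a multiple of one row vector. Reading off the entries, u = (1, 2, 0) and v = (1, 0, -1) (row i of K equals u_i·v^T). A rank-one matrix u v^T satisfies K u = u (v·u) and kills the (2)-dimensional subspace v^⊥, so its characteristic polynomial is lambda^2 (lambda - v·u) with v·u = tr K = 1. Hence the eigenvalues of I - K are 1 (multiplicity 2) and 1 - (1) = 0, so det(I - K) = 0. (Direct check: I - K =
[[0, 0, 1],
 [-2, 1, 2],
 [0, 0, 1]]
has determinant 0.) So 1 is an eigenvalue of K and (I - K) is not invertible. The finite-dimensional Fredholm alternative says: either (I - K) is invertible, or ker(I - K) ≠ {0} and then range(I - K) = ker((I - K)^*)^⊥, with dim ker(I - K) = dim ker((I - K)^*). We are in the second case, so we need both kernels. Kernel of I - K: (I - K) u = u - u (v·u) = u - u = 0, so ker(I - K) = span{u} = span{(1, 2, 0)} (it is exactly 1-dimensional because rank(I - K) = 2). Kernel of the adjoint: K is real, so (I - K)^* = I - K^T = I - v u^T, and (I - v u^T) v = v - v (u·v) = 0; hence ker((I - K)^*) = span{v} = span{(1, 0, -1)}. Therefore (I - K) x = y is solvable iff <y, v> = 0, i.e. iff y_1 - y_3 = 0. When this holds, K y = u (v·y) = 0, so (I - K) y = y and x = y is a particular solution; the full solution set is the line x = y + c·u = y + c·(1, 2, 0), c ∈ C.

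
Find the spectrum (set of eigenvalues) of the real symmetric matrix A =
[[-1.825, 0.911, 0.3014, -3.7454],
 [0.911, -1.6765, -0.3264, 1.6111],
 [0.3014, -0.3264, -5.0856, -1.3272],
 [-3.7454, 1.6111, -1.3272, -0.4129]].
sigma(A) ≈ {-6, -5, -1, 3}

A is real symmetric, so its spectrum consists of real eigenvalues. Expanding the characteristic polynomial of the displayed matrix gives
  det(λ I - A) = p(λ) = λ^4 + (9)λ^3 + (5)λ^2 + (-92.9985)λ + (-89.9931).
Solving p(λ) = 0 yields eigenvalues ≈ -6, -5, -1, 3. (A is shown rounded to 4 decimals, so these recover the underlying integer eigenvalues to within that precision.)
Verification: the trace of A = -9 equals the sum of eigenvalues -9, and det(A) ≈ -89.9931 matches the eigenvalue product -90.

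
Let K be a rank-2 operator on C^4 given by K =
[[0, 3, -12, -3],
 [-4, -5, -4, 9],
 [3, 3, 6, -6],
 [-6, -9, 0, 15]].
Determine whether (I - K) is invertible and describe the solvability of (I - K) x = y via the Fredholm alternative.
(I - K) is invertible (det(I - K) = 93 ≠ 0), so for every y in C^4 the equation (I - K) x = y has a unique solution.

K has rank 2 and factors as K = U V^T = u1 v1^T + u2 v2^T with u1 = (3, 3, -3, 3), v1 = (-1, -1, -2, 2), u2 = (-3, 1, 0, 3), v2 = (-1, -2, 2, 3) (multiplying out reproduces the displayed K). The nonzero eigenvalues of U V^T coincide with those of the 2 x 2 matrix G = V^T U = [[v1·u1, v1·u2], [v2·u1, v2·u2]] = [[6, 8], [-6, 10]], and by the Sylvester determinant identity det(I_4 - U V^T) = det(I_2 - V^T U) = det([[-5, -8], [6, -9]]) = (-5)(-9) - (-8)(6) = 93. (Direct check: I - K =
[[1, -3, 12, 3],
 [4, 6, 4, -9],
 [-3, -3, -5, 6],
 [6, 9, 0, -14]]
has determinant 93.) The finite-dimensional Fredholm alternative says: either (I - K) is invertible, or ker(I - K) ≠ {0} and then range(I - K) = ker((I - K)^*)^⊥, with dim ker(I - K) = dim ker((I - K)^*). Since det(I - K) ≠ 0, 1 is not an eigenvalue of K and ker(I - K) = {0}, so we are in the first case: for every y there is a unique x = (I - K)^(-1) y. (Explicitly, by the Woodbury identity, (I - U V^T)^(-1) = I + U (I_2 - G)^(-1) V^T.)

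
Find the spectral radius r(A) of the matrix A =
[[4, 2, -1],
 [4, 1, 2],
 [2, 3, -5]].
r(A) ≈ 5.8334

The eigenvalues of A are the roots of its characteristic polynomial. With M = A (coefficients from the trace, the sum of principal 2x2 minors, and det A):
  p(λ) = det(λ I - M) = λ^3 - 33λ + 6.
No integer candidate from the rational root theorem (±divisors of 6) is a root, so the roots are irrational. The cubic discriminant is Δ = 142776 > 0, so there are three distinct real roots. p(-6) = -12 and p(-5) = 46 have opposite signs, so a root lies in (-6, -5); Newton's method refines it to λ ≈ -5.8334. p(0) = 6 and p(1) = -26 have opposite signs, so a root lies in (0, 1); Newton's method refines it to λ ≈ 0.182. p(5) = -34 and p(6) = 24 have opposite signs, so a root lies in (5, 6); Newton's method refines it to λ ≈ 5.6514. Check (Vieta): the three roots sum to 0, matching tr M = 0.
Thus the eigenvalues (to 4 decimals) are -5.8334 (modulus 5.8334); 0.182 (modulus 0.182); 5.6514 (modulus 5.6514). The spectral radius is the largest modulus: r(A) ≈ 5.8334. (Cross-check: r(A) ≤ ||A||_2 ≈ 7.3129; equality holds whenever A is normal, though it can also hold for some non-normal A.)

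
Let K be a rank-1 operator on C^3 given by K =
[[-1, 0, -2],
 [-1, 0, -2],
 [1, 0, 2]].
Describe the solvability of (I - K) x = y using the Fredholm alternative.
(I - K) is singular (det(I - K) = 0, i.e. 1 ∈ sigma(K)). (I - K) x = y is solvable iff y ⊥ ker((I - K)^*) = span{(-1, 0, -2)}, i.e. iff -y_1 - 2y_3 = 0. When solvable, the solutions are x = y + c·(1, 1, -1), c arbitrary (ker(I - K) = span{(1, 1, -1)}, dimension 1).

K has rank 1, so it is an outer product K = u v^T: every row of K is a multiple of one row vector. Reading off the entries, u = (1, 1, -1) and v = (-1, 0, -2) (row i of K equals u_i·v^T). A rank-one matrix u v^T satisfies K u = u (v·u) and kills the (2)-dimensional subspace v^⊥, so its characteristic polynomial is lambda^2 (lambda - v·u) with v·u = tr K = 1. Hence the eigenvalues of I - K are 1 (multiplicity 2) and 1 - (1) = 0, so det(I - K) = 0. (Direct check: I - K =
[[2, 0, 2],
 [1, 1, 2],
 [-1, 0, -1]]
has determinant 0.) So 1 is an eigenvalue of K and (I - K) is not invertible. The finite-dimensional Fredholm alternative says: either (I - K) is invertible, or ker(I - K) ≠ {0} and then range(I - K) = ker((I - K)^*)^⊥, with dim ker(I - K) = dim ker((I - K)^*). We are in the second case, so we need both kernels. Kernel of I - K: (I - K) u = u - u (v·u) = u - u = 0, so ker(I - K) = span{u} = span{(1, 1, -1)} (it is exactly 1-dimensional because rank(I - K) = 2). Kernel of the adjoint: K is real, so (I - K)^* = I - K^T = I - v u^T, and (I - v u^T) v = v - v (u·v) = 0; hence ker((I - K)^*) = span{v} = span{(-1, 0, -2)}. Therefore (I - K) x = y is solvable iff <y, v> = 0, i.e. iff -y_1 - 2y_3 = 0. When this holds, K y = u (v·y) = 0, so (I - K) y = y and x = y is a particular solution; the full solution set is the line x = y + c·u = y + c·(1, 1, -1), c ∈ C.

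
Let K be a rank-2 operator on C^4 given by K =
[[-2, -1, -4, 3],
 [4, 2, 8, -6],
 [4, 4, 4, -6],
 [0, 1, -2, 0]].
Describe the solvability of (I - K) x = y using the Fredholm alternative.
(I - K) is invertible (det(I - K) = -25 ≠ 0), so for every y in C^4 the equation (I - K) x = y has a unique solution.

K has rank 2 and factors as K = U V^T = u1 v1^T + u2 v2^T with u1 = (1, -2, -2, 0), v1 = (-2, -2, -2, 3), u2 = (1, -2, 0, 1), v2 = (0, 1, -2, 0) (multiplying out reproduces the displayed K). The nonzero eigenvalues of U V^T coincide with those of the 2 x 2 matrix G = V^T U = [[v1·u1, v1·u2], [v2·u1, v2·u2]] = [[6, 5], [2, -2]], and by the Sylvester determinant identity det(I_4 - U V^T) = det(I_2 - V^T U) = det([[-5, -5], [-2, 3]]) = (-5)(3) - (-5)(-2) = -25. (Direct check: I - K =
[[3, 1, 4, -3],
 [-4, -1, -8, 6],
 [-4, -4, -3, 6],
 [0, -1, 2, 1]]
has determinant -25.) The finite-dimensional Fredholm alternative says: either (I - K) is invertible, or ker(I - K) ≠ {0} and then range(I - K) = ker((I - K)^*)^⊥, with dim ker(I - K) = dim ker((I - K)^*). Since det(I - K) ≠ 0, 1 is not an eigenvalue of K and ker(I - K) = {0}, so we are in the first case: for every y there is a unique x = (I - K)^(-1) y. (Explicitly, by the Woodbury identity, (I - U V^T)^(-1) = I + U (I_2 - G)^(-1) V^T.)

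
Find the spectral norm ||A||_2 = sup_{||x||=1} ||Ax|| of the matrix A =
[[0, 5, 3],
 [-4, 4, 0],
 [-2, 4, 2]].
||A||_2 ≈ 8.761 (= sqrt(largest eigenvalue of A^T A))

||A||_2 = sigma_max(A) = sqrt(lambda_max(A^T A)). Form the symmetric matrix M = A^T A =
[[20, -24, -4],
 [-24, 57, 23],
 [-4, 23, 13]].
Its characteristic polynomial (trace, sum of principal 2x2 minors, determinant of M give the coefficients) is
  p(λ) = det(λ I - M) = λ^3 - 90λ^2 + 1020λ - 256.
No integer candidate from the rational root theorem (±divisors of 256) is a root, so the roots are irrational. The cubic discriminant is Δ = 3857156928 > 0, so there are three distinct real roots. p(0) = -256 and p(1) = 675 have opposite signs, so a root lies in (0, 1); Newton's method refines it to λ ≈ 0.2568. p(12) = 752 and p(13) = -9 have opposite signs, so a root lies in (12, 13); Newton's method refines it to λ ≈ 12.9889. p(76) = -3600 and p(77) = 1207 have opposite signs, so a root lies in (76, 77); Newton's method refines it to λ ≈ 76.7543. Check (Vieta): the three roots sum to 90, matching tr M = 90.
So the eigenvalues of A^T A are ≈ 0.2568, 12.9889, 76.7543 (all ≥ 0, as they must be for A^T A). The largest is λ_max ≈ 76.7543, hence ||A||_2 = sqrt(λ_max) ≈ 8.761.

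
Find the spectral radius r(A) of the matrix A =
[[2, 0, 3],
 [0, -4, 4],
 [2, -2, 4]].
r(A) ≈ 5.0715

The eigenvalues of A are the roots of its characteristic polynomial. With M = A (coefficients from the trace, the sum of principal 2x2 minors, and det A):
  p(λ) = det(λ I - M) = λ^3 - 2λ^2 - 14λ - 8.
No integer candidate from the rational root theorem (±divisors of 8) is a root, so the roots are irrational. The cubic discriminant is Δ = 5744 > 0, so there are three distinct real roots. p(-3) = -11 and p(-2) = 4 have opposite signs, so a root lies in (-3, -2); Newton's method refines it to λ ≈ -2.4196. p(-1) = 3 and p(0) = -8 have opposite signs, so a root lies in (-1, 0); Newton's method refines it to λ ≈ -0.6519. p(5) = -3 and p(6) = 52 have opposite signs, so a root lies in (5, 6); Newton's method refines it to λ ≈ 5.0715. Check (Vieta): the three roots sum to 2, matching tr M = 2.
Thus the eigenvalues (to 4 decimals) are -2.4196 (modulus 2.4196); -0.6519 (modulus 0.6519); 5.0715 (modulus 5.0715). The spectral radius is the largest modulus: r(A) ≈ 5.0715. (Cross-check: r(A) ≤ ||A||_2 ≈ 7.7724; equality holds whenever A is normal, though it can also hold for some non-normal A.)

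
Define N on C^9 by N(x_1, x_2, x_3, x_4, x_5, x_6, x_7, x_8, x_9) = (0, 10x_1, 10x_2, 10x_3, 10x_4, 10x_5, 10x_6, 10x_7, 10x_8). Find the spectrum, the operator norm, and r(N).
sigma(N) = {0}; ||N|| = 10; r(N) = 0. (N is nilpotent with N^9 = 0.)

On C^9, N is a strictly lower-triangular matrix with 10 on the subdiagonal and zeros elsewhere, so its characteristic polynomial is lambda^9 and every eigenvalue is 0: sigma(N) = {0}. For the operator norm, N e_i = 10e_{i+1} for i = 1, ..., 8 and N e_9 = 0, so the singular values of N are 10 (with multiplicity 8) and 0; hence ||N|| = 10. The spectral radius r(N) = max|lambda| = 0. Note ||N|| > r(N) — characteristic of non-normal nilpotent operators. Indeed N^9 = 0.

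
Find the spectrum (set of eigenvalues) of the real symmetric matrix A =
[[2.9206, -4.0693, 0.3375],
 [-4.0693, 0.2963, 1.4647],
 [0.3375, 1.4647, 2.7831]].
sigma(A) ≈ {-3, 3, 6}

A is real symmetric, so its spectrum consists of real eigenvalues. Expanding the characteristic polynomial of the displayed matrix gives
  det(λ I - A) = p(λ) = λ^3 + (-6)λ^2 + (-9)λ + (54).
Solving p(λ) = 0 yields eigenvalues ≈ -3, 3, 6. (A is shown rounded to 4 decimals, so these recover the underlying integer eigenvalues to within that precision.)
Verification: the trace of A = 6 equals the sum of eigenvalues 6, and det(A) ≈ -54.0001 matches the eigenvalue product -54.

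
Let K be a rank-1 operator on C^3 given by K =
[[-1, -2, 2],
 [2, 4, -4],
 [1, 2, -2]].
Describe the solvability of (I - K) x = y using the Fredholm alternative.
(I - K) is singular (det(I - K) = 0, i.e. 1 ∈ sigma(K)). (I - K) x = y is solvable iff y ⊥ ker((I - K)^*) = span{(-1, -2, 2)}, i.e. iff -y_1 - 2y_2 + 2y_3 = 0. When solvable, the solutions are x = y + c·(1, -2, -1), c arbitrary (ker(I - K) = span{(1, -2, -1)}, dimension 1).

K has rank 1, so it is an outer product K = u v^T: every row of K is a multiple of one row vector. Reading off the entries, u = (1, -2, -1) and v = (-1, -2, 2) (row i of K equals u_i·v^T). A rank-one matrix u v^T satisfies K u = u (v·u) and kills the (2)-dimensional subspace v^⊥, so its characteristic polynomial is lambda^2 (lambda - v·u) with v·u = tr K = 1. Hence the eigenvalues of I - K are 1 (multiplicity 2) and 1 - (1) = 0, so det(I - K) = 0. (Direct check: I - K =
[[2, 2, -2],
 [-2, -3, 4],
 [-1, -2, 3]]
has determinant 0.) So 1 is an eigenvalue of K and (I - K) is not invertible. The finite-dimensional Fredholm alternative says: either (I - K) is invertible, or ker(I - K) ≠ {0} and then range(I - K) = ker((I - K)^*)^⊥, with dim ker(I - K) = dim ker((I - K)^*). We are in the second case, so we need both kernels. Kernel of I - K: (I - K) u = u - u (v·u) = u - u = 0, so ker(I - K) = span{u} = span{(1, -2, -1)} (it is exactly 1-dimensional because rank(I - K) = 2). Kernel of the adjoint: K is real, so (I - K)^* = I - K^T = I - v u^T, and (I - v u^T) v = v - v (u·v) = 0; hence ker((I - K)^*) = span{v} = span{(-1, -2, 2)}. Therefore (I - K) x = y is solvable iff <y, v> = 0, i.e. iff -y_1 - 2y_2 + 2y_3 = 0. When this holds, K y = u (v·y) = 0, so (I - K) y = y and x = y is a particular solution; the full solution set is the line x = y + c·u = y + c·(1, -2, -1), c ∈ C.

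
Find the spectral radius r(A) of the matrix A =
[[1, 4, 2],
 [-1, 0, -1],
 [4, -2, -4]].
r(A) ≈ 5.6864

The eigenvalues of A are the roots of its characteristic polynomial. With M = A (coefficients from the trace, the sum of principal 2x2 minors, and det A):
  p(λ) = det(λ I - M) = λ^3 + 3λ^2 - 10λ + 30.
No integer candidate from the rational root theorem (±divisors of 30) is a root, so the roots are irrational. The cubic discriminant is Δ = -38840 < 0, so there is one real root and a complex-conjugate pair. p(-6) = -18 and p(-5) = 30 have opposite signs, so a root lies in (-6, -5); Newton's method refines it to λ ≈ -5.6864. Dividing out (λ - (-5.6864)) leaves approximately λ^2 - 2.6864λ + 5.2758. For λ^2 - 2.6864λ + 5.2758 the discriminant is -13.8864. It is negative, so the remaining roots are the complex-conjugate pair λ ≈ 1.3432 ± 1.8632i. Their product equals the constant term, so |λ|^2 ≈ 5.2758 and |λ| ≈ 2.2969.
Thus the eigenvalues (to 4 decimals) are -5.6864 (modulus 5.6864); 1.3432 ± 1.8632i (modulus 2.2969). The spectral radius is the largest modulus: r(A) ≈ 5.6864. (Cross-check: r(A) ≤ ||A||_2 ≈ 6.5348; equality holds whenever A is normal, though it can also hold for some non-normal A.)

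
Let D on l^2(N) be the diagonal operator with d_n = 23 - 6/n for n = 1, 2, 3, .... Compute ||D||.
||D|| = 23

For a diagonal operator on l^2 with entries d_n, ||D|| = sup_n |d_n|. Here d_1 = 17, d_2 = 20, ..., and d_n = 23 - 6/n increases monotonically toward 23. All terms lie in [17, 23), so |d_n| = d_n and the supremum is the limit 23, which is not attained by any individual d_n. Hence ||D|| = 23.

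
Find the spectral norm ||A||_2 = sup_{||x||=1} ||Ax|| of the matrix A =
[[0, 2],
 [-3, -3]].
||A||_2 = sqrt((22 + sqrt(340))/2) ≈ 4.4966 (= sqrt(largest eigenvalue of A^T A))

||A||_2 = sigma_max(A) = sqrt(lambda_max(A^T A)). Form the symmetric matrix M = A^T A =
[[9, 9],
 [9, 13]].
Its characteristic polynomial (trace, determinant of M give the coefficients) is
  p(λ) = det(λ I - M) = λ^2 - 22λ + 36.
For λ^2 - 22λ + 36 the discriminant is 340. It is nonnegative but not a perfect square, so the roots are real and irrational: λ = (22 ± sqrt(340))/2 ≈ 20.2195, 1.7805.
So the eigenvalues of A^T A are ≈ 1.7805, 20.2195 (all ≥ 0, as they must be for A^T A). The largest is λ_max = (22 + sqrt(340))/2 ≈ 20.2195, hence ||A||_2 = sqrt(λ_max) = sqrt((22 + sqrt(340))/2) ≈ 4.4966.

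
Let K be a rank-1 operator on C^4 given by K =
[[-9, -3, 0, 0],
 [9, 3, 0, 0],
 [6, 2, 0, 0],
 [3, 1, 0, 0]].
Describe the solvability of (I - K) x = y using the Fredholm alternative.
(I - K) is invertible (det(I - K) = 7 ≠ 0), so for every y in C^4 the equation (I - K) x = y has a unique solution.

K has rank 1, so it is an outer product K = u v^T: every row of K is a multiple of one row vector. Reading off the entries, u = (-3, 3, 2, 1) and v = (3, 1, 0, 0) (row i of K equals u_i·v^T). A rank-one matrix u v^T satisfies K u = u (v·u) and kills the (3)-dimensional subspace v^⊥, so its characteristic polynomial is lambda^3 (lambda - v·u) with v·u = tr K = -6. Hence the eigenvalues of I - K are 1 (multiplicity 3) and 1 - (-6) = 7, so det(I - K) = 7. (Direct check: I - K =
[[10, 3, 0, 0],
 [-9, -2, 0, 0],
 [-6, -2, 1, 0],
 [-3, -1, 0, 1]]
has determinant 7.) The finite-dimensional Fredholm alternative says: either (I - K) is invertible, or ker(I - K) ≠ {0} and then range(I - K) = ker((I - K)^*)^⊥, with dim ker(I - K) = dim ker((I - K)^*). Since det(I - K) ≠ 0, 1 is not an eigenvalue of K and ker(I - K) = {0}, so we are in the first case: for every y there is a unique x = (I - K)^(-1) y. Explicitly, by the Sherman–Morrison formula, (I - u v^T)^(-1) = I + u v^T/(1 - v·u), i.e. (I - K)^(-1) = I + K/(7).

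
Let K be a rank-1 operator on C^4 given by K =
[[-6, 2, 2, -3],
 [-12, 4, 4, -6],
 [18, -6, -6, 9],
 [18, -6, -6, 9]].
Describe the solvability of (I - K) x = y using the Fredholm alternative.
(I - K) is singular (det(I - K) = 0, i.e. 1 ∈ sigma(K)). (I - K) x = y is solvable iff y ⊥ ker((I - K)^*) = span{(-6, 2, 2, -3)}, i.e. iff -6y_1 + 2y_2 + 2y_3 - 3y_4 = 0. When solvable, the solutions are x = y + c·(1, 2, -3, -3), c arbitrary (ker(I - K) = span{(1, 2, -3, -3)}, dimension 1).

K has rank 1, so it is an outer product K = u v^T: every row of K is a multiple of one row vector. Reading off the entries, u = (1, 2, -3, -3) and v = (-6, 2, 2, -3) (row i of K equals u_i·v^T). A rank-one matrix u v^T satisfies K u = u (v·u) and kills the (3)-dimensional subspace v^⊥, so its characteristic polynomial is lambda^3 (lambda - v·u) with v·u = tr K = 1. Hence the eigenvalues of I - K are 1 (multiplicity 3) and 1 - (1) = 0, so det(I - K) = 0. (Direct check: I - K =
[[7, -2, -2, 3],
 [12, -3, -4, 6],
 [-18, 6, 7, -9],
 [-18, 6, 6, -8]]
has determinant 0.) So 1 is an eigenvalue of K and (I - K) is not invertible. The finite-dimensional Fredholm alternative says: either (I - K) is invertible, or ker(I - K) ≠ {0} and then range(I - K) = ker((I - K)^*)^⊥, with dim ker(I - K) = dim ker((I - K)^*). We are in the second case, so we need both kernels. Kernel of I - K: (I - K) u = u - u (v·u) = u - u = 0, so ker(I - K) = span{u} = span{(1, 2, -3, -3)} (it is exactly 1-dimensional because rank(I - K) = 3). Kernel of the adjoint: K is real, so (I - K)^* = I - K^T = I - v u^T, and (I - v u^T) v = v - v (u·v) = 0; hence ker((I - K)^*) = span{v} = span{(-6, 2, 2, -3)}. Therefore (I - K) x = y is solvable iff <y, v> = 0, i.e. iff -6y_1 + 2y_2 + 2y_3 - 3y_4 = 0. When this holds, K y = u (v·y) = 0, so (I - K) y = y and x = y is a particular solution; the full solution set is the line x = y + c·u = y + c·(1, 2, -3, -3), c ∈ C.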